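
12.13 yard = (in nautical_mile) 0.005989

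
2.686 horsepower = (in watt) 2003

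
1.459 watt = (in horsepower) 0.001957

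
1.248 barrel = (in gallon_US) 52.42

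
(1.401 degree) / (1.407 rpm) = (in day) 1.921e-06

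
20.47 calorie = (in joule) 85.65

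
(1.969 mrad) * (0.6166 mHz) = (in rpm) 1.159e-05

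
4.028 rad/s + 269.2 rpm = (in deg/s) 1846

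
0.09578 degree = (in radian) 0.001672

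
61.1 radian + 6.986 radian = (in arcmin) 2.341e+05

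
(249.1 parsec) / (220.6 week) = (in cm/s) 5.761e+12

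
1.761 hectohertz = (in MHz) 0.0001761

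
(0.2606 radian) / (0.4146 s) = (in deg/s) 36.01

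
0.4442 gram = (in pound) 0.0009793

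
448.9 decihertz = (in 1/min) 2693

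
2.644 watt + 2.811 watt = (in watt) 5.455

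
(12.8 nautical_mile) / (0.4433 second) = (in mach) 157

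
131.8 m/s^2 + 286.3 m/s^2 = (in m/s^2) 418.1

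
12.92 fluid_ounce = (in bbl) 0.002403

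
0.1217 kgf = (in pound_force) 0.2683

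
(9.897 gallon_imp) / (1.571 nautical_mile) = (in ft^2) 0.0001665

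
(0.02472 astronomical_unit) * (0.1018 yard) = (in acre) 8.506e+04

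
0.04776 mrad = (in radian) 4.776e-05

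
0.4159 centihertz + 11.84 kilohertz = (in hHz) 118.4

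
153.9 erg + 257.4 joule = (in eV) 1.607e+21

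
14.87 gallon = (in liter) 56.29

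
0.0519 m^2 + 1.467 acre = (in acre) 1.467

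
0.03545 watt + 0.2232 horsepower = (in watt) 166.5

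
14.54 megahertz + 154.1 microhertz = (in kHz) 1.454e+04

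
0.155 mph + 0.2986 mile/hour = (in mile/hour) 0.4536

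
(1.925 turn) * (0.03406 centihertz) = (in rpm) 0.03934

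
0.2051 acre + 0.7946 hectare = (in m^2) 8776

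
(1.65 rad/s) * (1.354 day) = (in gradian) 1.229e+07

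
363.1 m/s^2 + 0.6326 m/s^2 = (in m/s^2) 363.7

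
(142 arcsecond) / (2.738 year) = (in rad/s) 7.973e-12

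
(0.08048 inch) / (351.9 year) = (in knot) 3.581e-13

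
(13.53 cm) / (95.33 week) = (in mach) 6.892e-12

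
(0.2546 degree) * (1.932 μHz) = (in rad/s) 8.585e-09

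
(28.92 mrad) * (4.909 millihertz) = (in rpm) 0.001356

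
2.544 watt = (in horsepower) 0.003412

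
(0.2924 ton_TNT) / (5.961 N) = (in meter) 2.052e+08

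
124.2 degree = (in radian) 2.168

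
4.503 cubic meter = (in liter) 4503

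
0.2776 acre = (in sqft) 1.209e+04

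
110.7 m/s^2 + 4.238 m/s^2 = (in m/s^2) 114.9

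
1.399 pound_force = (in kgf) 0.6346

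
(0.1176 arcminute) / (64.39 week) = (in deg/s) 5.033e-11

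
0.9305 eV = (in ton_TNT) 3.563e-29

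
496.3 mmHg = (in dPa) 6.617e+05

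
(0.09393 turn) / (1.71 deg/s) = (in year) 6.271e-07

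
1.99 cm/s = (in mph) 0.04452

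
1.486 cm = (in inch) 0.585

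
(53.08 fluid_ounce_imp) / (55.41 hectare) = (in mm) 2.722e-06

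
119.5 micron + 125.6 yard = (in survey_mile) 0.07136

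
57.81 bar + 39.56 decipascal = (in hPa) 5.781e+04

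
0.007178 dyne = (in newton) 7.178e-08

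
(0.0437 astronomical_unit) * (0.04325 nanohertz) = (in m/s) 0.2827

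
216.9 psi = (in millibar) 1.495e+04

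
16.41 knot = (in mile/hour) 18.88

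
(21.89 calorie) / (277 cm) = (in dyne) 3.306e+06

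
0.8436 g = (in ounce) 0.02976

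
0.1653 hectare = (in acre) 0.4085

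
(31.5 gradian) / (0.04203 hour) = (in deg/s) 0.1874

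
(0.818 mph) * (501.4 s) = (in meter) 183.4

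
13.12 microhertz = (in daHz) 1.312e-06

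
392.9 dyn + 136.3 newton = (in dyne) 1.363e+07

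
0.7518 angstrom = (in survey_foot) 2.467e-10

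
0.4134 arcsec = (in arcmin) 0.00689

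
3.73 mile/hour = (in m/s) 1.667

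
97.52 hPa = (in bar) 0.09752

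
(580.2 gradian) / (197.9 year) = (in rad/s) 1.46e-09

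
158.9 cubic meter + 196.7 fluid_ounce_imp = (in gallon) 4.198e+04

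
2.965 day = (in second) 2.562e+05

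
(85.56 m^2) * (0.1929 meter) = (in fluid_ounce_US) 5.581e+05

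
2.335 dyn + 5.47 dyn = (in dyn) 7.805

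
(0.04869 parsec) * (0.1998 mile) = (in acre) 1.194e+14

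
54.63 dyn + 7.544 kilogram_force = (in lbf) 16.63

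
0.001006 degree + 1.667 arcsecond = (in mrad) 0.02564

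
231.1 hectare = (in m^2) 2.311e+06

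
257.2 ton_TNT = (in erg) 1.076e+19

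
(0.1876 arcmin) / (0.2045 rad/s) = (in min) 4.447e-06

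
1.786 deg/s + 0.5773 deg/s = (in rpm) 0.3939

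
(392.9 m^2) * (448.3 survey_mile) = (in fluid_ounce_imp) 9.977e+12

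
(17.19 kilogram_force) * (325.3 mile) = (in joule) 8.825e+07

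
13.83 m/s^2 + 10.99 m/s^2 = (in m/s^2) 24.82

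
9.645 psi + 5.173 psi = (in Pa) 1.022e+05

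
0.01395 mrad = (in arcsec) 2.877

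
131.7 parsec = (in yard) 4.444e+18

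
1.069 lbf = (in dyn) 4.755e+05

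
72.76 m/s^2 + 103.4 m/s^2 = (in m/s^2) 176.2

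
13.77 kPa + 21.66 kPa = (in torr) 265.7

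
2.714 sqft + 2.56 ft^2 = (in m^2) 0.49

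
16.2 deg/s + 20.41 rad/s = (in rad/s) 20.69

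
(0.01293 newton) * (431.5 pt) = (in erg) 1.968e+04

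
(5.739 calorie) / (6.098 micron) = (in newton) 3.938e+06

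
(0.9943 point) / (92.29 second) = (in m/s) 3.801e-06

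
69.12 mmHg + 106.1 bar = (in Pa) 1.062e+07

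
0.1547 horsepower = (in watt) 115.4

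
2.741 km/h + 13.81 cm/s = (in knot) 1.748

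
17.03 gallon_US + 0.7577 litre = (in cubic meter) 0.06522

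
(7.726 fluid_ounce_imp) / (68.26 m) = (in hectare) 3.216e-10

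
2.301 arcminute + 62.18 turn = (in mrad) 3.907e+05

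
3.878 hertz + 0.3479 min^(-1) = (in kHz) 0.003884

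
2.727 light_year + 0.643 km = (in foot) 8.464e+16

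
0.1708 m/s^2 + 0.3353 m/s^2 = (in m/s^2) 0.5061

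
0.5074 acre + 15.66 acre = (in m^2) 6.543e+04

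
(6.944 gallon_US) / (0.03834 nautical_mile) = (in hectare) 3.702e-08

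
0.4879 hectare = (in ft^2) 5.252e+04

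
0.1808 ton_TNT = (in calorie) 1.808e+08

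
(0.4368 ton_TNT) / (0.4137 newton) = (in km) 4.418e+06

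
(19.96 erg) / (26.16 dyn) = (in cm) 0.763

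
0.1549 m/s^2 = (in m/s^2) 0.1549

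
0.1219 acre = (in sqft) 5310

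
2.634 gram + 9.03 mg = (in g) 2.643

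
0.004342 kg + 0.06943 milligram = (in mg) 4342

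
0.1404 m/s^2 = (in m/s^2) 0.1404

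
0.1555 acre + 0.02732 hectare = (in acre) 0.223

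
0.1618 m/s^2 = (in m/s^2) 0.1618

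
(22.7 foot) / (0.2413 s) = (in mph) 64.14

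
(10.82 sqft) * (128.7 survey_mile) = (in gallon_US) 5.5e+07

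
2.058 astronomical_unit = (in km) 3.079e+08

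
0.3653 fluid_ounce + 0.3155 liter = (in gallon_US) 0.0862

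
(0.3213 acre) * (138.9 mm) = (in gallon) 4.771e+04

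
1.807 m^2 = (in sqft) 19.45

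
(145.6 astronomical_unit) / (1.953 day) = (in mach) 3.791e+05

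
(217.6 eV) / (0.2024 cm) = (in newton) 1.722e-14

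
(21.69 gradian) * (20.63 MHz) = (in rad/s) 7.029e+06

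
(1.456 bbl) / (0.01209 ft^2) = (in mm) 2.061e+05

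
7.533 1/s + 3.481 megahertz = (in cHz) 3.481e+08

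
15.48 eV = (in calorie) 5.928e-19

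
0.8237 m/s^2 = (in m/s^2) 0.8237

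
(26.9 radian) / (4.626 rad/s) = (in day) 6.73e-05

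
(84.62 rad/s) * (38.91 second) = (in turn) 524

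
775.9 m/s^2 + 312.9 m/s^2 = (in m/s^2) 1089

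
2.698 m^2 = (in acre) 0.0006667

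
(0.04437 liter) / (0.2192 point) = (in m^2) 0.5738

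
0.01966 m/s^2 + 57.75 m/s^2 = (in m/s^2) 57.77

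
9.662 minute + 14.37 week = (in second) 8.692e+06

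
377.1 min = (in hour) 6.285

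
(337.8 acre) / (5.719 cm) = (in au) 0.0001598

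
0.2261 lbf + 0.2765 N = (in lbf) 0.2883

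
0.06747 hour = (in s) 242.9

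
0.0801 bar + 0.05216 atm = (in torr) 99.72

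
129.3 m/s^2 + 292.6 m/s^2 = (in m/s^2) 421.9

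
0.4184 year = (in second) 1.319e+07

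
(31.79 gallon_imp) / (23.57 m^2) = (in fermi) 6.132e+12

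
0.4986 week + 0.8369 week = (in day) 9.348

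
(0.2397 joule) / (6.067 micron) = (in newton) 3.951e+04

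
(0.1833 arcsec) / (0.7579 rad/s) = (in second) 1.173e-06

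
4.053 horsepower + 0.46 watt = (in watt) 3023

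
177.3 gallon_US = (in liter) 671.2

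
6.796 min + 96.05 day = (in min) 1.383e+05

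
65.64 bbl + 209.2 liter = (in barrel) 66.96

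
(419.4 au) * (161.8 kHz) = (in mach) 2.981e+16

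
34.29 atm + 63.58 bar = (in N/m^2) 9.832e+06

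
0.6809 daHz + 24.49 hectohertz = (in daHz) 245.6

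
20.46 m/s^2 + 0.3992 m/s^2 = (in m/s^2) 20.86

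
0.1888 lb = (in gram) 85.64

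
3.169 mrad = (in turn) 0.0005044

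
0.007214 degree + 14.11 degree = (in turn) 0.03921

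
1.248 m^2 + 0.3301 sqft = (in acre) 0.000316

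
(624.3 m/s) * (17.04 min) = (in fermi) 6.383e+20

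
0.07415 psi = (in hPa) 5.112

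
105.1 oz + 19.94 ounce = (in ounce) 125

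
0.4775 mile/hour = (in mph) 0.4775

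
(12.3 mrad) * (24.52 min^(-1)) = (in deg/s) 0.288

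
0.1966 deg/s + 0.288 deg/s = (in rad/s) 0.008458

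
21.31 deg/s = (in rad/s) 0.3719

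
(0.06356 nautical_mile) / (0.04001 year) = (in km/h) 0.0003359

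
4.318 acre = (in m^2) 1.747e+04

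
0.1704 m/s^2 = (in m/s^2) 0.1704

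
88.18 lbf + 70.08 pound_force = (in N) 704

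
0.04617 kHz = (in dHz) 461.7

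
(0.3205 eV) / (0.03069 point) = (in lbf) 1.066e-15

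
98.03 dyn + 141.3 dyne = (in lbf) 0.000538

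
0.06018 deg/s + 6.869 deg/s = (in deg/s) 6.929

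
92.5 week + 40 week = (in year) 2.541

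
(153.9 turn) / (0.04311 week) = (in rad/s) 0.03709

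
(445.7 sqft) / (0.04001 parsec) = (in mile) 2.084e-17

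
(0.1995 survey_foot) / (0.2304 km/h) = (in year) 3.013e-08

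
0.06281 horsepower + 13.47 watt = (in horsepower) 0.08087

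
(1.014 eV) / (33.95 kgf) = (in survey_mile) 3.032e-25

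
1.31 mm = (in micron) 1310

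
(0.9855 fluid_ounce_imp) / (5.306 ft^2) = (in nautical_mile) 3.067e-08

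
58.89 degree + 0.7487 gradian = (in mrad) 1040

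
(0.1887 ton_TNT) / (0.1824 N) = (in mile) 2.69e+06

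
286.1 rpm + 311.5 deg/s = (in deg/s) 2028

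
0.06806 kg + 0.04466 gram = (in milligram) 6.81e+04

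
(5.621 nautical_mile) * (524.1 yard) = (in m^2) 4.989e+06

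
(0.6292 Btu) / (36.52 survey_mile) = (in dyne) 1129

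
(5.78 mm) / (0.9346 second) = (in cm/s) 0.6184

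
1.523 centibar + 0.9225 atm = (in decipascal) 9.5e+05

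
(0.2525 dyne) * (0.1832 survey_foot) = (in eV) 8.8e+11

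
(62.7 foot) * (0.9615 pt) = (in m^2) 0.006482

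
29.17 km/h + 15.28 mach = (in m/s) 5211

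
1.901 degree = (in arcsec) 6844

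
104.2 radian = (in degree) 5970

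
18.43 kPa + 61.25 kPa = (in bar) 0.7968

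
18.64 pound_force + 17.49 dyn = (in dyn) 8.292e+06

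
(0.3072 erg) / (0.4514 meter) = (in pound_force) 1.53e-08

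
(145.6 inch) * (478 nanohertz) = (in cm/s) 0.0001768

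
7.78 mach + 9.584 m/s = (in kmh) 9571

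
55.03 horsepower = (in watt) 4.104e+04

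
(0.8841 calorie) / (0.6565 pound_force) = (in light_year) 1.339e-16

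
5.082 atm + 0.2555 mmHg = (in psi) 74.69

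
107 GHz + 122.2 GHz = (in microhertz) 2.292e+17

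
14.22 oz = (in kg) 0.4031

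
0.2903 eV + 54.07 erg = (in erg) 54.07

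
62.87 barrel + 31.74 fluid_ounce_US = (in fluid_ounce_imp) 3.518e+05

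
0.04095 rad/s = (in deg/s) 2.346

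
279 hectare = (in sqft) 3.003e+07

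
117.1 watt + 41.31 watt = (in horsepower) 0.2124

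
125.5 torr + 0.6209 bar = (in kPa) 78.82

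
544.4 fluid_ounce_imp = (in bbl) 0.09729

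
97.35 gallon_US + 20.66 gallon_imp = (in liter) 462.4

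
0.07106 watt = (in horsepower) 9.529e-05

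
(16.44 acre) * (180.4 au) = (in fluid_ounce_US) 6.071e+22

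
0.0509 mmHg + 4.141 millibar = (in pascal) 420.9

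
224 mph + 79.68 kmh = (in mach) 0.3591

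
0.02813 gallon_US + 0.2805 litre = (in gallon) 0.1022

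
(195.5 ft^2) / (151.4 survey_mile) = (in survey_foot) 0.0002446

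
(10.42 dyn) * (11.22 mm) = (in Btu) 1.108e-09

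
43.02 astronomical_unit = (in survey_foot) 2.111e+13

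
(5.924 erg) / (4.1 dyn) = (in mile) 8.978e-06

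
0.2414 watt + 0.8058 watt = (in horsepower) 0.001404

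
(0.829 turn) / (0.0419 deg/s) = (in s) 7123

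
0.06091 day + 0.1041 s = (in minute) 87.71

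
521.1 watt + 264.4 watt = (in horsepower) 1.053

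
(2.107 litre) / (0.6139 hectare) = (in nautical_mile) 1.853e-10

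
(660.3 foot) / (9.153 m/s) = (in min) 0.3665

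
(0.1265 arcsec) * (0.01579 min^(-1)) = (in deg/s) 9.247e-09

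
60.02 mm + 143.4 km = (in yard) 1.568e+05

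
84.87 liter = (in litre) 84.87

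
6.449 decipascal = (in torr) 0.004837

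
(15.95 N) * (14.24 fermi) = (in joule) 2.271e-13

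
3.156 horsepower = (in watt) 2353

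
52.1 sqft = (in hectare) 0.000484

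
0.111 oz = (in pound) 0.006938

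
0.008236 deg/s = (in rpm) 0.001373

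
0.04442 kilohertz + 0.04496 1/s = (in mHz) 4.446e+04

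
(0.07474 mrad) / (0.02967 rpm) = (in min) 0.0004009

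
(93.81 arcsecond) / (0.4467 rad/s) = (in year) 3.229e-11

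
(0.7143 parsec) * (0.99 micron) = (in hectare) 2.182e+06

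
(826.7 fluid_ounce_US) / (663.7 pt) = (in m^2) 0.1044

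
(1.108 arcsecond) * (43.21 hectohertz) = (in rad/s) 0.02321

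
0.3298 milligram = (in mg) 0.3298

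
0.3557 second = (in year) 1.128e-08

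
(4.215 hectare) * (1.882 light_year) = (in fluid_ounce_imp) 2.641e+25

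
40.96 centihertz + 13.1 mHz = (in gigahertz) 4.227e-10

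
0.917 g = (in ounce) 0.03235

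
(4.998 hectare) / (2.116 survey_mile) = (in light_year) 1.551e-15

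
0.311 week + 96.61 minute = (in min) 3231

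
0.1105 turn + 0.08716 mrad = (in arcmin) 2387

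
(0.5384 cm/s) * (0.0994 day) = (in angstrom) 4.624e+11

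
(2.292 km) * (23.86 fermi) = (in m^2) 5.469e-11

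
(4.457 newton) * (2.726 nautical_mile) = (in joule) 2.25e+04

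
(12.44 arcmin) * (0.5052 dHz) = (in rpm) 0.001746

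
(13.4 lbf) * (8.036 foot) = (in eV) 9.112e+20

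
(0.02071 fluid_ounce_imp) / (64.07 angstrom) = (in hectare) 0.009184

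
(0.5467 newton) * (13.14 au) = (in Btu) 1.019e+09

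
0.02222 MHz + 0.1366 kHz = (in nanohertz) 2.236e+13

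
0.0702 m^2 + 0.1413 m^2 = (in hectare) 2.115e-05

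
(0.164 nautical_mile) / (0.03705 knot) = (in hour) 4.426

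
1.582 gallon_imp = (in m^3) 0.007192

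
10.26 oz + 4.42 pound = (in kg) 2.296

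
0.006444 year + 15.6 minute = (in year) 0.006474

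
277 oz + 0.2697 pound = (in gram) 7975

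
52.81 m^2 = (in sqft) 568.4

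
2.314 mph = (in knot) 2.011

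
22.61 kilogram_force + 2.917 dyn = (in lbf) 49.85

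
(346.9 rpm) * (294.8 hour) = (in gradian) 2.454e+09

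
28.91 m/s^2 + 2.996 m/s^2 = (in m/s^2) 31.91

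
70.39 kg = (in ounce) 2483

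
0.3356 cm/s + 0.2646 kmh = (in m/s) 0.07686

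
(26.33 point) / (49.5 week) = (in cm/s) 3.103e-08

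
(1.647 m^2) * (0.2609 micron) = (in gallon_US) 0.0001135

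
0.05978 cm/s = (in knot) 0.001162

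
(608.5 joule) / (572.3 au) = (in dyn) 7.107e-07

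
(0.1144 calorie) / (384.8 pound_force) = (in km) 2.796e-07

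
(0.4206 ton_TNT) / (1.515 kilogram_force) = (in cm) 1.184e+10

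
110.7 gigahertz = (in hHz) 1.107e+09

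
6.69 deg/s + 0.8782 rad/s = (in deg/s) 57.01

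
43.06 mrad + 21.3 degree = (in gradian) 26.41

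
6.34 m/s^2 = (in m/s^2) 6.34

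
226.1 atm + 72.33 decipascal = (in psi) 3323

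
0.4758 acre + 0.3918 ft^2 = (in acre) 0.4758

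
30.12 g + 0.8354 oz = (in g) 53.8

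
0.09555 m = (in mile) 5.937e-05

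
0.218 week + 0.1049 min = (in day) 1.526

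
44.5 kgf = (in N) 436.4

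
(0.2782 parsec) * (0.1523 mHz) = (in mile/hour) 2.925e+12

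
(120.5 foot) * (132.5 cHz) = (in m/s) 48.67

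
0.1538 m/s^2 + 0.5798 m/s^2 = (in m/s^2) 0.7336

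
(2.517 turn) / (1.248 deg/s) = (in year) 2.302e-05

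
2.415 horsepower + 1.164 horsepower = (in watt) 2669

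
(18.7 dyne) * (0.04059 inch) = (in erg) 1.928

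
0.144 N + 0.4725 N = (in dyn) 6.165e+04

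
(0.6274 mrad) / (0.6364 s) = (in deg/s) 0.05649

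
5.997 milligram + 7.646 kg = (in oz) 269.7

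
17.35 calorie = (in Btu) 0.0688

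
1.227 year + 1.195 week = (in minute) 6.57e+05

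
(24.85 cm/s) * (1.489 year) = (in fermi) 1.167e+22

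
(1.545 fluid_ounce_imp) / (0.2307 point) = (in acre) 0.0001333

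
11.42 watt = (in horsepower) 0.01531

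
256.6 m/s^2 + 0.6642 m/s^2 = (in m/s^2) 257.3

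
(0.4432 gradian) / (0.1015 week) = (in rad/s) 1.134e-07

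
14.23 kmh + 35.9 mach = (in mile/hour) 2.735e+04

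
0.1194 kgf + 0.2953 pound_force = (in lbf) 0.5585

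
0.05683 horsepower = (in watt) 42.38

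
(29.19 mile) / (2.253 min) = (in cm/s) 3.475e+04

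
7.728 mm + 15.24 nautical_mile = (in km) 28.22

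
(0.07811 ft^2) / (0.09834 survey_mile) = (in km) 4.585e-08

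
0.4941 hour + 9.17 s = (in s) 1788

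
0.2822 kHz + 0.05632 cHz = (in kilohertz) 0.2822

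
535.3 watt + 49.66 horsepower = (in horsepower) 50.38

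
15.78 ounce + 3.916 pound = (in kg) 2.224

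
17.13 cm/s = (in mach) 0.0005031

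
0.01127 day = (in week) 0.00161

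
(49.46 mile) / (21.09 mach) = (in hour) 0.003079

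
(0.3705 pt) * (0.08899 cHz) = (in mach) 3.416e-10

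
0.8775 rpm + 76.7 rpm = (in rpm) 77.58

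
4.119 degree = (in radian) 0.07189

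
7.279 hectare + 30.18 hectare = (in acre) 92.56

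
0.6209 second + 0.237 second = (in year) 2.72e-08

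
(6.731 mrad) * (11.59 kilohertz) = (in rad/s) 78.01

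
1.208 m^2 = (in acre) 0.0002985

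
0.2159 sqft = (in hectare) 2.006e-06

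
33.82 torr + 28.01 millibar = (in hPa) 73.1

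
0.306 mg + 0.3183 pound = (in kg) 0.1444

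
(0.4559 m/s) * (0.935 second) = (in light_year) 4.506e-17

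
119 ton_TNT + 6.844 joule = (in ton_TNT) 119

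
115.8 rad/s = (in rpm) 1106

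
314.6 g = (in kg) 0.3146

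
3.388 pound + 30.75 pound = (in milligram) 1.548e+07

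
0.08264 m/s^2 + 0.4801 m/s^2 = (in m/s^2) 0.5627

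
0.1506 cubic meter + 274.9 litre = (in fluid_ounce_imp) 1.498e+04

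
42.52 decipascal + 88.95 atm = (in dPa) 9.013e+07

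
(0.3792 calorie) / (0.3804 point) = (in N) 1.182e+04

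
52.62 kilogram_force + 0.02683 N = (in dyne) 5.161e+07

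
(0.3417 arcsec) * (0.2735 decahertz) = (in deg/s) 0.0002596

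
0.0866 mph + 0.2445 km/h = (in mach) 0.0003132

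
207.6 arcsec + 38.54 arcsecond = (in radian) 0.001193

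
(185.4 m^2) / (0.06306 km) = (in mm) 2940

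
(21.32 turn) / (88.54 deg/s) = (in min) 1.445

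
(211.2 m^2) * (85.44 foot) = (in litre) 5.5e+06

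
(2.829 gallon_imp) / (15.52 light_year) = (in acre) 2.164e-23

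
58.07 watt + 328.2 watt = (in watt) 386.3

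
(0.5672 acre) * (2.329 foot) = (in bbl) 1.025e+04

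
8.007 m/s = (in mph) 17.91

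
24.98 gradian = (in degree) 22.48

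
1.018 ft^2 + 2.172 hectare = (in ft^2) 2.338e+05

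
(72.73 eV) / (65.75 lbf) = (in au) 2.663e-31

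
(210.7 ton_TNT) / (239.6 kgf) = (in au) 0.002508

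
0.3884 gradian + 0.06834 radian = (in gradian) 4.739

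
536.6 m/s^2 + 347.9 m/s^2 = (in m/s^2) 884.5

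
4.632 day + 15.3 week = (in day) 111.7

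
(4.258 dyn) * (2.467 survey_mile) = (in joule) 0.1691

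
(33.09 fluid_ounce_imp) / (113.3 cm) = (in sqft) 0.008932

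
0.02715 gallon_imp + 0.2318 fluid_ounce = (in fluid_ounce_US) 4.405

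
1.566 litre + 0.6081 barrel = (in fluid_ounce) 3322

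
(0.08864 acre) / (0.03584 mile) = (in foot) 20.4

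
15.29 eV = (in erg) 2.45e-11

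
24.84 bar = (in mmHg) 1.863e+04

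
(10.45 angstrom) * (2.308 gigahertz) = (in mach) 0.007083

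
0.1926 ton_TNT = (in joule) 8.058e+08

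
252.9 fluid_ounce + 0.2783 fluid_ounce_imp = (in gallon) 1.978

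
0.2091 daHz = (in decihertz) 20.91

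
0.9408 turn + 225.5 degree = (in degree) 564.2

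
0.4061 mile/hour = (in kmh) 0.6536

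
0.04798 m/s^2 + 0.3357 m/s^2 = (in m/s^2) 0.3837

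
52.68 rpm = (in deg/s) 316.1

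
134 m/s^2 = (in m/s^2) 134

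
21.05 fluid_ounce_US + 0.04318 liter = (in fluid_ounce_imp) 23.43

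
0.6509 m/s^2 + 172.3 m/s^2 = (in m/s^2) 173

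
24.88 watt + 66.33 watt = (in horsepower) 0.1223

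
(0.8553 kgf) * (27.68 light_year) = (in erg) 2.196e+25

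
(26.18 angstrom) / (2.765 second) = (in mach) 2.781e-12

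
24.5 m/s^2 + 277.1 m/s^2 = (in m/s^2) 301.6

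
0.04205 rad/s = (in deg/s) 2.409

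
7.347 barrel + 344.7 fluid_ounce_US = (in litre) 1178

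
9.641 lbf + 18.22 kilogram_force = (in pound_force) 49.81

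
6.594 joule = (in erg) 6.594e+07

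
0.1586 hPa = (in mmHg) 0.119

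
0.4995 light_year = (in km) 4.726e+12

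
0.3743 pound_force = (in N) 1.665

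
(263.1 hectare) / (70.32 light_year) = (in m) 3.955e-12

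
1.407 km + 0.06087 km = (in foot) 4816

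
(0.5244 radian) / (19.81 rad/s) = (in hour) 7.353e-06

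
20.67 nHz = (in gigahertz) 2.067e-17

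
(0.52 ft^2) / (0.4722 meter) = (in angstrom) 1.023e+09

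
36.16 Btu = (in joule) 3.815e+04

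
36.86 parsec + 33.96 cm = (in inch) 4.478e+19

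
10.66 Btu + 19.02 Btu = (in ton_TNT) 7.484e-06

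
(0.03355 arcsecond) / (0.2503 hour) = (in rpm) 1.724e-09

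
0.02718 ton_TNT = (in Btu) 1.078e+05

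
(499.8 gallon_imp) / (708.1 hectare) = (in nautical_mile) 1.733e-10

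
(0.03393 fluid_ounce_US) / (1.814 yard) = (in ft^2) 6.512e-06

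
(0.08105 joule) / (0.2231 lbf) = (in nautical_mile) 4.41e-05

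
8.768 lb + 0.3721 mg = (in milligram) 3.977e+06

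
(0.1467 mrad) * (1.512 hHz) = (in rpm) 0.2118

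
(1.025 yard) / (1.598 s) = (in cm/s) 58.65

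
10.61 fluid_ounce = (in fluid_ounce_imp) 11.04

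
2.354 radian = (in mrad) 2354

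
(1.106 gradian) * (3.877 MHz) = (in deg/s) 3.859e+06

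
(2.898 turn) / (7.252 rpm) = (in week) 3.964e-05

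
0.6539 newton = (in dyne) 6.539e+04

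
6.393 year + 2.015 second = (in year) 6.393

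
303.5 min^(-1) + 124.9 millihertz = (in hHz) 0.05183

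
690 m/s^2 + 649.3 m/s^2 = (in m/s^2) 1339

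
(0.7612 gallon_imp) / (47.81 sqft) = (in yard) 0.000852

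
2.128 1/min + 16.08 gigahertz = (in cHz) 1.608e+12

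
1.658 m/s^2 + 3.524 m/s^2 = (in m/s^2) 5.182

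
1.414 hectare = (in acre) 3.494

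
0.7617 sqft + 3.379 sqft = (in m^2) 0.3847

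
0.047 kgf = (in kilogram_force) 0.047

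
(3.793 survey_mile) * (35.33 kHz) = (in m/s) 2.157e+08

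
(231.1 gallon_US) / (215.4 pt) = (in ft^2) 123.9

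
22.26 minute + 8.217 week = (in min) 8.285e+04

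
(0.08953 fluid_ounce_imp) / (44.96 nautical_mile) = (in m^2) 3.055e-11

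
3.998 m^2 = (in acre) 0.0009879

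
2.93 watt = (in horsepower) 0.003929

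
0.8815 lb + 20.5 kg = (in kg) 20.9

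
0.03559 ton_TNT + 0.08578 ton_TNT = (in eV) 3.17e+27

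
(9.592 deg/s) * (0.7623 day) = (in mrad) 1.103e+07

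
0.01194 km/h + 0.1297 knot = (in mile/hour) 0.1567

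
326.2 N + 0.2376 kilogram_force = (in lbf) 73.86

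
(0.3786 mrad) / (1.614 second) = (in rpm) 0.00224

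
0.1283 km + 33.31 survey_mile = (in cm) 5.374e+06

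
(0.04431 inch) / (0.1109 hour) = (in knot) 5.48e-06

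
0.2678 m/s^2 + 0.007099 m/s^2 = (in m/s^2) 0.2749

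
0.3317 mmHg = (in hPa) 0.4422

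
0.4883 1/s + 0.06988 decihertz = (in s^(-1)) 0.4953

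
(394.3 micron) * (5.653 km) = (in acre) 0.0005508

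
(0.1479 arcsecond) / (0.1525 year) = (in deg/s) 8.543e-12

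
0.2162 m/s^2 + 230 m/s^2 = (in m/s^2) 230.2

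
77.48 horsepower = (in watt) 5.778e+04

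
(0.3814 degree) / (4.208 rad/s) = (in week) 2.616e-09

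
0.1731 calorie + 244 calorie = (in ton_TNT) 2.442e-07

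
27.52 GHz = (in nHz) 2.752e+19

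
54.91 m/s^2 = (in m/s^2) 54.91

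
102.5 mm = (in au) 6.852e-13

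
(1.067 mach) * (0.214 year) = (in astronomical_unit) 0.01639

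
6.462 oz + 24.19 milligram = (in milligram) 1.832e+05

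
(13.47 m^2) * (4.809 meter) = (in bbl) 407.4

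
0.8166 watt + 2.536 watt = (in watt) 3.353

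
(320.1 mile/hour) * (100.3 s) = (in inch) 5.651e+05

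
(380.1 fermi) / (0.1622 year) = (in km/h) 2.675e-19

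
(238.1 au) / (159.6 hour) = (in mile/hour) 1.387e+08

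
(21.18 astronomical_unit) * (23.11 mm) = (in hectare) 7.322e+06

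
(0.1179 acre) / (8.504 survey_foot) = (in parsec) 5.965e-15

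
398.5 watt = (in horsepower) 0.5344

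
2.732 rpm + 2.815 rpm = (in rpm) 5.547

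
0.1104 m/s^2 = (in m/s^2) 0.1104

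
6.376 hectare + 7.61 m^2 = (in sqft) 6.864e+05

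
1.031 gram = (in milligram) 1031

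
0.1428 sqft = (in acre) 3.278e-06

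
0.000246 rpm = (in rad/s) 2.576e-05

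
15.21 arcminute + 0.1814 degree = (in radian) 0.00759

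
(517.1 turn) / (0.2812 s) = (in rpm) 1.103e+05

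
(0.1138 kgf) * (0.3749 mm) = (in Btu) 3.966e-07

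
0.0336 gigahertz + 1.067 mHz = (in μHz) 3.36e+13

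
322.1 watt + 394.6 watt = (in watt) 716.7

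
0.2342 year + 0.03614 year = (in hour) 2368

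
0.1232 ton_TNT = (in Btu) 4.886e+05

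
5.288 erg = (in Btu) 5.012e-10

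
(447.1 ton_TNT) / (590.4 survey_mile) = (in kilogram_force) 2.008e+05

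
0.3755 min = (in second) 22.53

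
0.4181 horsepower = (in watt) 311.8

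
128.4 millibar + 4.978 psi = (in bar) 0.4716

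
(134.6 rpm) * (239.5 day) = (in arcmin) 1.003e+12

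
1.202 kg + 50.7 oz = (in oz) 93.1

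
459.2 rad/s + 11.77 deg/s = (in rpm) 4387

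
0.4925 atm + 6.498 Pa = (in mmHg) 374.3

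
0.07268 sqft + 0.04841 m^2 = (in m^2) 0.05516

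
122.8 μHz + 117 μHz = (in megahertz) 2.398e-10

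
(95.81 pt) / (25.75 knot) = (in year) 8.091e-11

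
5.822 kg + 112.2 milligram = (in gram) 5822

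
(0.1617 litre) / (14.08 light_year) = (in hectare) 1.214e-25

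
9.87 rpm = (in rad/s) 1.034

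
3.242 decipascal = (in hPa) 0.003242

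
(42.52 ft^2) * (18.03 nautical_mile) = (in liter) 1.319e+08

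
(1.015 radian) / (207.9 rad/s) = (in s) 0.004882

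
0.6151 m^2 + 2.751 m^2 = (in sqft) 36.23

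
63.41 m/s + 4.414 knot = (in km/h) 236.5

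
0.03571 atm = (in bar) 0.03618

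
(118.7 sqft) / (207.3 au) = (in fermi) 355.6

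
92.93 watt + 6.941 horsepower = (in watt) 5269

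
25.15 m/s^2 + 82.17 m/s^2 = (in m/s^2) 107.3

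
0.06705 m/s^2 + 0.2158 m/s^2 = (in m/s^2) 0.2828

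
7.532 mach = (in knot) 4985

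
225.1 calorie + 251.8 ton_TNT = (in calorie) 2.518e+11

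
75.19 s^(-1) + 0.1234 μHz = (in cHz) 7519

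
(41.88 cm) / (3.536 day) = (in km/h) 4.935e-06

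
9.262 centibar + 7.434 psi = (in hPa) 605.2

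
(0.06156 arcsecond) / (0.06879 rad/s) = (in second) 4.339e-06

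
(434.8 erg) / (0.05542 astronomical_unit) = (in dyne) 5.244e-10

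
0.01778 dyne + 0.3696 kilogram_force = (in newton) 3.625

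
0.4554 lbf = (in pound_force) 0.4554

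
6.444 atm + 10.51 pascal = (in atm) 6.444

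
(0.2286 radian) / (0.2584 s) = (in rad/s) 0.8847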